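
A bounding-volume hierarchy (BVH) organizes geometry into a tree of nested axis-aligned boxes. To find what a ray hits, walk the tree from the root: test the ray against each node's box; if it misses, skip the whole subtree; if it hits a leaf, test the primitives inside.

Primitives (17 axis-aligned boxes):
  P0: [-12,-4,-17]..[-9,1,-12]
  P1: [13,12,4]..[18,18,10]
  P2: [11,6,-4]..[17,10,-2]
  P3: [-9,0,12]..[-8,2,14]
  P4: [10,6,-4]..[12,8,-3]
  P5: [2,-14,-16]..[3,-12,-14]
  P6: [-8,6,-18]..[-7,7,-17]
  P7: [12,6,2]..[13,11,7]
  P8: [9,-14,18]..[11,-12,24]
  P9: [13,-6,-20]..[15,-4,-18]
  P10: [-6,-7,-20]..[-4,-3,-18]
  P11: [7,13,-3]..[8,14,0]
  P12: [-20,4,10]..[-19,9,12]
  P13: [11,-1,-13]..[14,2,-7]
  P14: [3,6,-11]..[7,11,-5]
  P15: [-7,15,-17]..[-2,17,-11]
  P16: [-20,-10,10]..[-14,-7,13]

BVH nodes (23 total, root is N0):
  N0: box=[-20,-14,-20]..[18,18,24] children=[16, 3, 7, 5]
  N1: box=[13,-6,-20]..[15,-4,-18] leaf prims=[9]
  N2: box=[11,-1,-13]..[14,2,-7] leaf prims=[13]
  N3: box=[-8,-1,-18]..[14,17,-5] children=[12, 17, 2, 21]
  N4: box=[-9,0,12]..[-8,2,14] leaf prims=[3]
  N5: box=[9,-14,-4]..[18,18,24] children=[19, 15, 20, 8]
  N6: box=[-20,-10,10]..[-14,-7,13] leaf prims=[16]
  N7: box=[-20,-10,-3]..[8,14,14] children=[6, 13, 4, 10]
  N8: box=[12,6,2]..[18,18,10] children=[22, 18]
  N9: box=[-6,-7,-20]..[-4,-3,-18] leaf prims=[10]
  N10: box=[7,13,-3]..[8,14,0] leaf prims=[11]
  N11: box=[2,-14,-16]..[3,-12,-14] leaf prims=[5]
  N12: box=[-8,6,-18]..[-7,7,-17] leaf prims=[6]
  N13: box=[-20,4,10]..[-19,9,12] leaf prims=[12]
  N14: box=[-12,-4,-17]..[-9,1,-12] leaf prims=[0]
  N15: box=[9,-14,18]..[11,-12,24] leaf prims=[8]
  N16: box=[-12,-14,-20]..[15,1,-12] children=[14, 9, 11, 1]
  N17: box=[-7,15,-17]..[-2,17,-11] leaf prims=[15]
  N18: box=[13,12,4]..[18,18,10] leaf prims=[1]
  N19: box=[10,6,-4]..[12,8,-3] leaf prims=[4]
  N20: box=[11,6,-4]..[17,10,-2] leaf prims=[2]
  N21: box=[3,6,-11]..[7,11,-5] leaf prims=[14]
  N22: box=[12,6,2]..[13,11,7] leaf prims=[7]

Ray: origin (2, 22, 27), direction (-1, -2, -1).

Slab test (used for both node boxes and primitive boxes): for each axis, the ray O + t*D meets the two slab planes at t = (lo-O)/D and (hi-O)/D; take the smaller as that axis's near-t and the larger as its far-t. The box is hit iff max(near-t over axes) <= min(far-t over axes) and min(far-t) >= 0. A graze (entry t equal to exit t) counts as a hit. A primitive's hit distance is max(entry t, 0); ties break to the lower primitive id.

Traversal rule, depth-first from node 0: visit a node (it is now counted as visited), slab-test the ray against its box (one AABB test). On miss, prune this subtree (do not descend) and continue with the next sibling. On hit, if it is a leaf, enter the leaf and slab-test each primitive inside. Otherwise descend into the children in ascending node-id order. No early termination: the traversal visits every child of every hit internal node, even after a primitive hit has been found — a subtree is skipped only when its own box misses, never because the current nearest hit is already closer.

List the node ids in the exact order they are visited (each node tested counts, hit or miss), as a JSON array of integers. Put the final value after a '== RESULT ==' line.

Walk:
N0 x:[-16,22] y:[2,18] z:[3,47] -> hit [3,18], descend [3, 5, 7, 16]
  N3 x:[-12,10] y:[5/2,23/2] z:[32,45] -> miss, prune
  N5 x:[-16,-7] y:[2,18] z:[3,31] -> miss, prune
  N7 x:[-6,22] y:[4,16] z:[13,30] -> hit [13,16], descend [4, 6, 10, 13]
    N4 x:[10,11] y:[10,11] z:[13,15] -> miss, prune
    N6 x:[16,22] y:[29/2,16] z:[14,17] -> hit [16,16] leaf, test {P16@t=16}
    N10 x:[-6,-5] y:[4,9/2] z:[27,30] -> miss, prune
    N13 x:[21,22] y:[13/2,9] z:[15,17] -> miss, prune
  N16 x:[-13,14] y:[21/2,18] z:[39,47] -> miss, prune

order=[0, 3, 5, 7, 4, 6, 10, 13, 16]  |boxes|=9  |leaves|=1  hit=P16

== RESULT ==
[0, 3, 5, 7, 4, 6, 10, 13, 16]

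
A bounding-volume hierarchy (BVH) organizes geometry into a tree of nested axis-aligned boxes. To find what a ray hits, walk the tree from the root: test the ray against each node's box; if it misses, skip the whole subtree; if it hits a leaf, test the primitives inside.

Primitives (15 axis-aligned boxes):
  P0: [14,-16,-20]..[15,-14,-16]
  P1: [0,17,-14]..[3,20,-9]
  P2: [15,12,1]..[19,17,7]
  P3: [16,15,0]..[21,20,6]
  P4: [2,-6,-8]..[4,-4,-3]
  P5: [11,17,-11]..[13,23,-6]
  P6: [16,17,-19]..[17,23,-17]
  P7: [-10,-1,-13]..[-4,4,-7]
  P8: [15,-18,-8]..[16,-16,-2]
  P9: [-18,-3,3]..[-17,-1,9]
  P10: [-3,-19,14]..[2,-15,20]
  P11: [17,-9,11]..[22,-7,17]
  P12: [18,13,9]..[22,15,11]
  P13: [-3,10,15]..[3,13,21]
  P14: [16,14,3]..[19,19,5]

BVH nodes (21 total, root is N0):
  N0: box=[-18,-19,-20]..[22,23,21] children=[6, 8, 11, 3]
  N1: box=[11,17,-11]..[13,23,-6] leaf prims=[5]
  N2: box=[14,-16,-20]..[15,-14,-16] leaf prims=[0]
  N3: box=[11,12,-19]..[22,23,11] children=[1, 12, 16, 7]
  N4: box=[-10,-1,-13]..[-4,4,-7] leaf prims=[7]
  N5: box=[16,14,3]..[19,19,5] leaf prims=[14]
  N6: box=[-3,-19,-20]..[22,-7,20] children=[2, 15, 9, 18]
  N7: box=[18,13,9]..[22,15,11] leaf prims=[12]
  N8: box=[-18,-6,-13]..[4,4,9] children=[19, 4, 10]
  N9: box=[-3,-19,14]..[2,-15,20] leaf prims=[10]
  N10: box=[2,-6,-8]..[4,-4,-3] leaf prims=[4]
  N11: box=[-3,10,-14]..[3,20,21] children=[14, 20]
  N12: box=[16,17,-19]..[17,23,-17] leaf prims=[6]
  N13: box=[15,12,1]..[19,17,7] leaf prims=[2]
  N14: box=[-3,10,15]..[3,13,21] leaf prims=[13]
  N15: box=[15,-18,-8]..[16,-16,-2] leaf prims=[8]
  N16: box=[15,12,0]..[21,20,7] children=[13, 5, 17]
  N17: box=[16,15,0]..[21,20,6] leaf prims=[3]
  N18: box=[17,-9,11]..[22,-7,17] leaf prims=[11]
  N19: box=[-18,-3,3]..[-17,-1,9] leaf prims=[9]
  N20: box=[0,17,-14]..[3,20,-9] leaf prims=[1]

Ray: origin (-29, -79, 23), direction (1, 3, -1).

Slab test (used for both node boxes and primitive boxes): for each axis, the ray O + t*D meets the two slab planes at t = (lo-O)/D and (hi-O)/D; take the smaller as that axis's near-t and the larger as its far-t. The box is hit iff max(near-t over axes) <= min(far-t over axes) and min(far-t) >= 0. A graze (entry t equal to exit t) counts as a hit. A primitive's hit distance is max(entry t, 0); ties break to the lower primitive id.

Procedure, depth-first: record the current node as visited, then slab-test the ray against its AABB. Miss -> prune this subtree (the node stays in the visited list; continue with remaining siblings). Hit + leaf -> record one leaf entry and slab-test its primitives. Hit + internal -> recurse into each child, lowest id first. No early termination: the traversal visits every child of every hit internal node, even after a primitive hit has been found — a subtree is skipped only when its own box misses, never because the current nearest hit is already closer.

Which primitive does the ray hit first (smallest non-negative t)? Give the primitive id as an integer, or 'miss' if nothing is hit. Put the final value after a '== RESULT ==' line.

Traverse from the root:
N0 x:[11,51] y:[20,34] z:[2,43] -> hit [20,34], descend [3, 6, 8, 11]
  N3 x:[40,51] y:[91/3,34] z:[12,42] -> miss, prune
  N6 x:[26,51] y:[20,24] z:[3,43] -> miss, prune
  N8 x:[11,33] y:[73/3,83/3] z:[14,36] -> hit [73/3,83/3], descend [4, 10, 19]
    N4 x:[19,25] y:[26,83/3] z:[30,36] -> miss, prune
    N10 x:[31,33] y:[73/3,25] z:[26,31] -> miss, prune
    N19 x:[11,12] y:[76/3,26] z:[14,20] -> miss, prune
  N11 x:[26,32] y:[89/3,33] z:[2,37] -> hit [89/3,32], descend [14, 20]
    N14 x:[26,32] y:[89/3,92/3] z:[2,8] -> miss, prune
    N20 x:[29,32] y:[32,33] z:[32,37] -> hit [32,32] leaf, test {P1@t=32}

10 AABB tests over nodes [0, 3, 6, 8, 4, 10, 19, 11, 14, 20]; 1 leaf entered; closest P1.

== RESULT ==
1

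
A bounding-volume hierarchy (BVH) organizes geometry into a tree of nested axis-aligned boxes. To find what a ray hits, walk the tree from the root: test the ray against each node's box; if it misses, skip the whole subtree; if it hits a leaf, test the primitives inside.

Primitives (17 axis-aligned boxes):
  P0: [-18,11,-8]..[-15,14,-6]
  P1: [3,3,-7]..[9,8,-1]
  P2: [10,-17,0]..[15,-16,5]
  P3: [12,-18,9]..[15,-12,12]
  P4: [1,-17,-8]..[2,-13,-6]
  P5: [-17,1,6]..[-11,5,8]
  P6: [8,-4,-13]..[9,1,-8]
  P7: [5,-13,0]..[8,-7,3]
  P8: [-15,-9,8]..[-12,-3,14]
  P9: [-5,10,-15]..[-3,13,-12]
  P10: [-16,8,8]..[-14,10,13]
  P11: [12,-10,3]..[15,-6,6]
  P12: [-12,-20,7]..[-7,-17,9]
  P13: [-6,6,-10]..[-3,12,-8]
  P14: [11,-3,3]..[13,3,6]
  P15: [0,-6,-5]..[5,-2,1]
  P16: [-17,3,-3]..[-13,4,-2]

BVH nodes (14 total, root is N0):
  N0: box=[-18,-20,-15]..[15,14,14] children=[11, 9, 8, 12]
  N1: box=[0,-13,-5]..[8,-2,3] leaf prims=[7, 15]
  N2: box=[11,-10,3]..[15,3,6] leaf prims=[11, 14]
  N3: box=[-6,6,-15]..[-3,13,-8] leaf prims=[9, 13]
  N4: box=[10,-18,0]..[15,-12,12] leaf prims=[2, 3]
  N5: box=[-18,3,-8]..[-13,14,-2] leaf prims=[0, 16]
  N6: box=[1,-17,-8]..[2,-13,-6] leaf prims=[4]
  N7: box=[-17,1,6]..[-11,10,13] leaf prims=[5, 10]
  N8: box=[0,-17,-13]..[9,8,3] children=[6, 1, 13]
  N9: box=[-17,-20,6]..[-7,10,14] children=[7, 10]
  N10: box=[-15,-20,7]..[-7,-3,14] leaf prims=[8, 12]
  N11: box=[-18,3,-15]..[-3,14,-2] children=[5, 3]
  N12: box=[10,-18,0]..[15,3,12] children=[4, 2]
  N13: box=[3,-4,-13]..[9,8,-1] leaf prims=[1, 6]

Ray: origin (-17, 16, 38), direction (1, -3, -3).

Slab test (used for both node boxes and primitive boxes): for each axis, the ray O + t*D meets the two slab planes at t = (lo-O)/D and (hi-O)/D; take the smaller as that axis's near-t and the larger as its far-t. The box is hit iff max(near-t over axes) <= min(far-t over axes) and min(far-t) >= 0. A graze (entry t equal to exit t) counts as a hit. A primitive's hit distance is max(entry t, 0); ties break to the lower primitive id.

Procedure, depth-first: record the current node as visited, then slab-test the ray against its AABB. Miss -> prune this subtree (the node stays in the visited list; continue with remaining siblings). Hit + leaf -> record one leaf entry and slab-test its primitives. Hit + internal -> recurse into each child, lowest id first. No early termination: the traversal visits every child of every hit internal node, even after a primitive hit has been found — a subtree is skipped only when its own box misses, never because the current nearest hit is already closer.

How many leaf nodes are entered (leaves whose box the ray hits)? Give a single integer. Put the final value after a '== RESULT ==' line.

Walk:
N0 x:[-1,32] y:[2/3,12] z:[8,53/3] -> hit [8,12], descend [8, 9, 11, 12]
  N8 x:[17,26] y:[8/3,11] z:[35/3,17] -> miss, prune
  N9 x:[0,10] y:[2,12] z:[8,32/3] -> hit [8,10], descend [7, 10]
    N7 x:[0,6] y:[2,5] z:[25/3,32/3] -> miss, prune
    N10 x:[2,10] y:[19/3,12] z:[8,31/3] -> hit [8,10] leaf, test {P8(miss), P12(miss)}
  N11 x:[-1,14] y:[2/3,13/3] z:[40/3,53/3] -> miss, prune
  N12 x:[27,32] y:[13/3,34/3] z:[26/3,38/3] -> miss, prune

7 AABB tests over nodes [0, 8, 9, 7, 10, 11, 12]; 1 leaf entered; closest miss.

== RESULT ==
1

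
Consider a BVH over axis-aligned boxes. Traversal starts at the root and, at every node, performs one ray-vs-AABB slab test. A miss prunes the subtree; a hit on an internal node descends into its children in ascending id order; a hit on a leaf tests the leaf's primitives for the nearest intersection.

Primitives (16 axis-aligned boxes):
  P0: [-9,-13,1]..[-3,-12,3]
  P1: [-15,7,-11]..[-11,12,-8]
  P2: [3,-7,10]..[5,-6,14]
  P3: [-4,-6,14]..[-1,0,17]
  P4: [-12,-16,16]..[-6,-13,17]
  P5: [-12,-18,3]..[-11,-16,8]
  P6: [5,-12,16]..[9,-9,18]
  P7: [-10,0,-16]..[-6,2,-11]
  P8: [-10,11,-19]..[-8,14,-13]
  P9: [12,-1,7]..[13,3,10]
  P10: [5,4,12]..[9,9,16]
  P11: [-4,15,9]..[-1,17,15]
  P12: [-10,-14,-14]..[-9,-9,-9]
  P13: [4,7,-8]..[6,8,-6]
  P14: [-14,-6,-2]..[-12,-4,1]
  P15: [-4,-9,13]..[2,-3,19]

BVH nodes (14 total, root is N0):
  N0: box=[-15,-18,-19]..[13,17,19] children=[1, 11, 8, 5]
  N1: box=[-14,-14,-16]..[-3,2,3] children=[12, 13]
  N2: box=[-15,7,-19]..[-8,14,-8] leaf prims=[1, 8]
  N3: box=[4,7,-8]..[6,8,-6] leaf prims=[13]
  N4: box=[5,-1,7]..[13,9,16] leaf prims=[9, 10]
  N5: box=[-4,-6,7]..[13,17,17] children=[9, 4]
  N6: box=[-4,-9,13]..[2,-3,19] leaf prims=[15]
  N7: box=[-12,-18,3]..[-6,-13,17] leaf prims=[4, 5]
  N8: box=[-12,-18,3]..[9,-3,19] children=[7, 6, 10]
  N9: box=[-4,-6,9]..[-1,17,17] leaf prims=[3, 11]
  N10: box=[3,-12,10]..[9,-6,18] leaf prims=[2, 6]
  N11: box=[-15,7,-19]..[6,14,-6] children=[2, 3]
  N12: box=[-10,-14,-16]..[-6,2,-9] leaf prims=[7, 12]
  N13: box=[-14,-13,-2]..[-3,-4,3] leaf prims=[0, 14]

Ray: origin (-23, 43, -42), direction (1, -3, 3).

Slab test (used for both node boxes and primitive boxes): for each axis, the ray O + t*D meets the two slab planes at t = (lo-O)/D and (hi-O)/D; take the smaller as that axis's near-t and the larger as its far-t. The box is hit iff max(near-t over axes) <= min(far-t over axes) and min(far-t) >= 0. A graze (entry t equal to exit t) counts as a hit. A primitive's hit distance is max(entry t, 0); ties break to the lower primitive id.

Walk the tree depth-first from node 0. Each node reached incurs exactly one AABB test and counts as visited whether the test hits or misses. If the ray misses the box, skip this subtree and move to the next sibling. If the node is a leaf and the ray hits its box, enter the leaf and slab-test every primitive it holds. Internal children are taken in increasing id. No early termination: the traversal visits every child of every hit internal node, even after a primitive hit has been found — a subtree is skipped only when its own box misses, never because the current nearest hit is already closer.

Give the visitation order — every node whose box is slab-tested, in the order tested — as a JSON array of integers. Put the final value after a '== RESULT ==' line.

Walk:
N0 x:[8,36] y:[26/3,61/3] z:[23/3,61/3] -> hit [26/3,61/3], descend [1, 5, 8, 11]
  N1 x:[9,20] y:[41/3,19] z:[26/3,15] -> hit [41/3,15], descend [12, 13]
    N12 x:[13,17] y:[41/3,19] z:[26/3,11] -> miss, prune
    N13 x:[9,20] y:[47/3,56/3] z:[40/3,15] -> miss, prune
  N5 x:[19,36] y:[26/3,49/3] z:[49/3,59/3] -> miss, prune
  N8 x:[11,32] y:[46/3,61/3] z:[15,61/3] -> hit [46/3,61/3], descend [6, 7, 10]
    N6 x:[19,25] y:[46/3,52/3] z:[55/3,61/3] -> miss, prune
    N7 x:[11,17] y:[56/3,61/3] z:[15,59/3] -> miss, prune
    N10 x:[26,32] y:[49/3,55/3] z:[52/3,20] -> miss, prune
  N11 x:[8,29] y:[29/3,12] z:[23/3,12] -> hit [29/3,12], descend [2, 3]
    N2 x:[8,15] y:[29/3,12] z:[23/3,34/3] -> hit [29/3,34/3] leaf, test {P1@t=31/3, P8(miss)}
    N3 x:[27,29] y:[35/3,12] z:[34/3,12] -> miss, prune

12 AABB tests over nodes [0, 1, 12, 13, 5, 8, 6, 7, 10, 11, 2, 3]; 1 leaf entered; closest P1.

== RESULT ==
[0, 1, 12, 13, 5, 8, 6, 7, 10, 11, 2, 3]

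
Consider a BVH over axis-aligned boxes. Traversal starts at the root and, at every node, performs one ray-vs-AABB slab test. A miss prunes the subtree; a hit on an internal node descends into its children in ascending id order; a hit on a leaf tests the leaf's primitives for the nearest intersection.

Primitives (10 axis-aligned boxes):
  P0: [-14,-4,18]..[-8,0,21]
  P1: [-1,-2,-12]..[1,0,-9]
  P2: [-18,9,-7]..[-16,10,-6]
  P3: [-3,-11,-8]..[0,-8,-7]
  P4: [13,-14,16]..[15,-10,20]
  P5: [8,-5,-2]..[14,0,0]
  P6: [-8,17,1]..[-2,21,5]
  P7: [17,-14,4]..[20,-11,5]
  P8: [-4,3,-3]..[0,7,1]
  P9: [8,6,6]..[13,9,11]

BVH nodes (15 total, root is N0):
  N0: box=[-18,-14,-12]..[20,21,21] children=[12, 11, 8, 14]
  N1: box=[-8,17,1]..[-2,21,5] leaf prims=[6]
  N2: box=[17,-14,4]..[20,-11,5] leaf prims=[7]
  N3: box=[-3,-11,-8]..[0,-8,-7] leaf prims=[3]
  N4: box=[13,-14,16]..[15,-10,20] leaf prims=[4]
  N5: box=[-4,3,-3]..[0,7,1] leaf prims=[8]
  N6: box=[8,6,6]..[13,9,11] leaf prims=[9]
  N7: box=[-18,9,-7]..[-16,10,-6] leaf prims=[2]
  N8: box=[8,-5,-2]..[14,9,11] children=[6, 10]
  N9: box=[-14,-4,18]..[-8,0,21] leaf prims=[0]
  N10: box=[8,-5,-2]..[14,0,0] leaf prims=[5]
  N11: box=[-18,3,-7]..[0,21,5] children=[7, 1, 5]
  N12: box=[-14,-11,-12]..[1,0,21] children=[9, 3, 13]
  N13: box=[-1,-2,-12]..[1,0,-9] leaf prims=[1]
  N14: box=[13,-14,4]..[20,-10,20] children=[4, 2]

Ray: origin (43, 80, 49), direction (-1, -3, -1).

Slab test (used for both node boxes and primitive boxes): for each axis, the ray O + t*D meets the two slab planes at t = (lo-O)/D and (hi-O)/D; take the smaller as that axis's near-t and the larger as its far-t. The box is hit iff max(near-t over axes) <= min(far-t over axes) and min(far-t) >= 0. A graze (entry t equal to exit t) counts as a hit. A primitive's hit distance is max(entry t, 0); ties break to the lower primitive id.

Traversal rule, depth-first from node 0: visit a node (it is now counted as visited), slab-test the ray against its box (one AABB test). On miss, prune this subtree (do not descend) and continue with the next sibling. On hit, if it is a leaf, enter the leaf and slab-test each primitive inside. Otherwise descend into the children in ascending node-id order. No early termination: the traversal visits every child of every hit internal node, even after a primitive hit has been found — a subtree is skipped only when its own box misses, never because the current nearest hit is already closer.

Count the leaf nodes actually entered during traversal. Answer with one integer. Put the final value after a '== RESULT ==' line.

Trace the traversal:
N0 x:[23,61] y:[59/3,94/3] z:[28,61] -> hit [28,94/3], descend [8, 11, 12, 14]
  N8 x:[29,35] y:[71/3,85/3] z:[38,51] -> miss, prune
  N11 x:[43,61] y:[59/3,77/3] z:[44,56] -> miss, prune
  N12 x:[42,57] y:[80/3,91/3] z:[28,61] -> miss, prune
  N14 x:[23,30] y:[30,94/3] z:[29,45] -> hit [30,30], descend [2, 4]
    N2 x:[23,26] y:[91/3,94/3] z:[44,45] -> miss, prune
    N4 x:[28,30] y:[30,94/3] z:[29,33] -> hit [30,30] leaf, test {P4@t=30}

Summary -> nodes [0, 8, 11, 12, 14, 2, 4]; box-tests=7; leaf-entries=1; first=P4

== RESULT ==
1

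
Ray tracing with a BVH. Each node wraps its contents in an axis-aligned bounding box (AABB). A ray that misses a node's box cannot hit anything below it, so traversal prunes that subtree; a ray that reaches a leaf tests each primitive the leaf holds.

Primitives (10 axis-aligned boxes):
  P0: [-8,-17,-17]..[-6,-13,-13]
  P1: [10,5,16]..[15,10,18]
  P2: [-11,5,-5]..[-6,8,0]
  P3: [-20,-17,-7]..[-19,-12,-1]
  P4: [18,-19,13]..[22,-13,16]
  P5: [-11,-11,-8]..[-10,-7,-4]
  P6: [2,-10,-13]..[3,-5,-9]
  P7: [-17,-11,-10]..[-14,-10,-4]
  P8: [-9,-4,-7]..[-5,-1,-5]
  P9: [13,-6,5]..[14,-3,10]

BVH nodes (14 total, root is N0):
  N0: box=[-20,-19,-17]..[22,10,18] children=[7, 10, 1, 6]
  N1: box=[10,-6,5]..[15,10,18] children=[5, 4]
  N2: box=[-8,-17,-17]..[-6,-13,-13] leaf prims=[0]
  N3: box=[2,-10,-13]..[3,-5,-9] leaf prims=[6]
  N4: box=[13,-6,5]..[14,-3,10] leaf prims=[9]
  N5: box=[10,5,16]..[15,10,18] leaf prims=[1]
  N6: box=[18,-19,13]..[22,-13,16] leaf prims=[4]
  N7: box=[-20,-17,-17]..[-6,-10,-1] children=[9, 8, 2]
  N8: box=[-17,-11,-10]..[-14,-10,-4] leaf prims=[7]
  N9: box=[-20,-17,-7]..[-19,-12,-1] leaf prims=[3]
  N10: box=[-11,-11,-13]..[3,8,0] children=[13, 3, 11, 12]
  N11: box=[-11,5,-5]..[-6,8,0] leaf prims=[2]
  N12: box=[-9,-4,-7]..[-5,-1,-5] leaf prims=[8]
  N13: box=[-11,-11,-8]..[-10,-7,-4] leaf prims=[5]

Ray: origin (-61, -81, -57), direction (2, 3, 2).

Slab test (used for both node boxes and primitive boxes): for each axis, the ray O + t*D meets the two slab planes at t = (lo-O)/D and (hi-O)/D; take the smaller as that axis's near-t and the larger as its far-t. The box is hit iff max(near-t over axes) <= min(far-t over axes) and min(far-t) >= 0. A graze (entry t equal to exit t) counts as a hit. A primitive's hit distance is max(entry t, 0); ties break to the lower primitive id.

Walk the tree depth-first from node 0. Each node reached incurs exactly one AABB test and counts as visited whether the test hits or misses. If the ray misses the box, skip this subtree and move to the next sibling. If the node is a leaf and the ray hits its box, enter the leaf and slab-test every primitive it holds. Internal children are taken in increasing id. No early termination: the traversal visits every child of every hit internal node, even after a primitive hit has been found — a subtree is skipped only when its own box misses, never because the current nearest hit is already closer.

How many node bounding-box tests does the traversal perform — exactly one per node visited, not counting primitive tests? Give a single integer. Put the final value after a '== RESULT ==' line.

Walk:
N0 x:[41/2,83/2] y:[62/3,91/3] z:[20,75/2] -> hit [62/3,91/3], descend [1, 6, 7, 10]
  N1 x:[71/2,38] y:[25,91/3] z:[31,75/2] -> miss, prune
  N6 x:[79/2,83/2] y:[62/3,68/3] z:[35,73/2] -> miss, prune
  N7 x:[41/2,55/2] y:[64/3,71/3] z:[20,28] -> hit [64/3,71/3], descend [2, 8, 9]
    N2 x:[53/2,55/2] y:[64/3,68/3] z:[20,22] -> miss, prune
    N8 x:[22,47/2] y:[70/3,71/3] z:[47/2,53/2] -> hit [47/2,47/2] leaf, test {P7@t=47/2}
    N9 x:[41/2,21] y:[64/3,23] z:[25,28] -> miss, prune
  N10 x:[25,32] y:[70/3,89/3] z:[22,57/2] -> hit [25,57/2], descend [3, 11, 12, 13]
    N3 x:[63/2,32] y:[71/3,76/3] z:[22,24] -> miss, prune
    N11 x:[25,55/2] y:[86/3,89/3] z:[26,57/2] -> miss, prune
    N12 x:[26,28] y:[77/3,80/3] z:[25,26] -> hit [26,26] leaf, test {P8@t=26}
    N13 x:[25,51/2] y:[70/3,74/3] z:[49/2,53/2] -> miss, prune

Summary -> nodes [0, 1, 6, 7, 2, 8, 9, 10, 3, 11, 12, 13]; box-tests=12; leaf-entries=2; first=P7

== RESULT ==
12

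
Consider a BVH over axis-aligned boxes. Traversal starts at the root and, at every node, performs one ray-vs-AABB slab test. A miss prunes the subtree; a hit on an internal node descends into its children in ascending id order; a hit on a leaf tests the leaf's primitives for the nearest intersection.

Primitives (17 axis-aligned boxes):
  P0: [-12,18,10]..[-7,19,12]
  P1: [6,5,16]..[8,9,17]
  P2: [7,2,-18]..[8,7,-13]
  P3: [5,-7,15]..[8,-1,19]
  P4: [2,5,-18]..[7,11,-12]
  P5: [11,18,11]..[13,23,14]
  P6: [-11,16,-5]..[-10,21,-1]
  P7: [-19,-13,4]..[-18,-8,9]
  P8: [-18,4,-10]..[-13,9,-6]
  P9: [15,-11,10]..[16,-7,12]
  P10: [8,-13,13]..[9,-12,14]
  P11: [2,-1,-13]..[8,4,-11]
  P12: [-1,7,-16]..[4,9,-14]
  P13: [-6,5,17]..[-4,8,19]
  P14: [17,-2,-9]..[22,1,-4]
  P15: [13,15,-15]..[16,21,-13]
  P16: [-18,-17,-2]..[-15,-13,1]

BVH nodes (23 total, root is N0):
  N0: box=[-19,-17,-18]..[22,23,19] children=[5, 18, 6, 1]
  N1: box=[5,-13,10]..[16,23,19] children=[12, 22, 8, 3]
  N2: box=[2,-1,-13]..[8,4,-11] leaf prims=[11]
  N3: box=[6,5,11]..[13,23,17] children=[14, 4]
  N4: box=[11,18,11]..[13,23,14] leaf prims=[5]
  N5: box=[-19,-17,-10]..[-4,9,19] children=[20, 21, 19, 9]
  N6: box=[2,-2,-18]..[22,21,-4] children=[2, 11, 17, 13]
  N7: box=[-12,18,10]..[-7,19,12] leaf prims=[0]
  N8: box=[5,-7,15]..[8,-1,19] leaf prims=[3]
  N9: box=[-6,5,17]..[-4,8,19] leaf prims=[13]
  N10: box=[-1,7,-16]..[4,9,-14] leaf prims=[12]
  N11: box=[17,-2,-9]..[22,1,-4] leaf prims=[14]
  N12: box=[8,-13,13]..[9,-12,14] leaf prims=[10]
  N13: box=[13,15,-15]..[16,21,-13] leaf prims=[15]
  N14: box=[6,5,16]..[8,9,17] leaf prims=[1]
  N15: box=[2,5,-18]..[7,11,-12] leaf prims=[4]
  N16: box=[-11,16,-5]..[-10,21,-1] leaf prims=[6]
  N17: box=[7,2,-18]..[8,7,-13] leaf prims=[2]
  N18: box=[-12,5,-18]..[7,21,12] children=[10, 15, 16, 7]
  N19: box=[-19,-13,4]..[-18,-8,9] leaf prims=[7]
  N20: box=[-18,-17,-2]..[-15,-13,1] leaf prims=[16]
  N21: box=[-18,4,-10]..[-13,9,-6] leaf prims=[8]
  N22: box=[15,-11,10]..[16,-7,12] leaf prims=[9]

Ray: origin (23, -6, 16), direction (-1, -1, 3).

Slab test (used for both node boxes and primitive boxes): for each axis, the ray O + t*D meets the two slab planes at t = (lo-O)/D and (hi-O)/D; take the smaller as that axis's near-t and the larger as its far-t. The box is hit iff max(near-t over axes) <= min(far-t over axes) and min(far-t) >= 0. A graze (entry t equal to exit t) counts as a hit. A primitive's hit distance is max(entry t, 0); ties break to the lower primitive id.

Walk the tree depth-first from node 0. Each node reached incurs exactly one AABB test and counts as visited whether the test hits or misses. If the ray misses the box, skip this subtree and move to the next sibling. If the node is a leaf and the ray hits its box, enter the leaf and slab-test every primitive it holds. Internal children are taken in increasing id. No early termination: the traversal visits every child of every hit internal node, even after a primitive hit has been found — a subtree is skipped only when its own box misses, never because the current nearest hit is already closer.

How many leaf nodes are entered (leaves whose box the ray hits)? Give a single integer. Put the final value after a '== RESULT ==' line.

Walk:
N0 x:[1,42] y:[-29,11] z:[-34/3,1] -> hit [1,1], descend [1, 5, 6, 18]
  N1 x:[7,18] y:[-29,7] z:[-2,1] -> miss, prune
  N5 x:[27,42] y:[-15,11] z:[-26/3,1] -> miss, prune
  N6 x:[1,21] y:[-27,-4] z:[-34/3,-20/3] -> miss, prune
  N18 x:[16,35] y:[-27,-11] z:[-34/3,-4/3] -> miss, prune

order=[0, 1, 5, 6, 18]  |boxes|=5  |leaves|=0  hit=miss

== RESULT ==
0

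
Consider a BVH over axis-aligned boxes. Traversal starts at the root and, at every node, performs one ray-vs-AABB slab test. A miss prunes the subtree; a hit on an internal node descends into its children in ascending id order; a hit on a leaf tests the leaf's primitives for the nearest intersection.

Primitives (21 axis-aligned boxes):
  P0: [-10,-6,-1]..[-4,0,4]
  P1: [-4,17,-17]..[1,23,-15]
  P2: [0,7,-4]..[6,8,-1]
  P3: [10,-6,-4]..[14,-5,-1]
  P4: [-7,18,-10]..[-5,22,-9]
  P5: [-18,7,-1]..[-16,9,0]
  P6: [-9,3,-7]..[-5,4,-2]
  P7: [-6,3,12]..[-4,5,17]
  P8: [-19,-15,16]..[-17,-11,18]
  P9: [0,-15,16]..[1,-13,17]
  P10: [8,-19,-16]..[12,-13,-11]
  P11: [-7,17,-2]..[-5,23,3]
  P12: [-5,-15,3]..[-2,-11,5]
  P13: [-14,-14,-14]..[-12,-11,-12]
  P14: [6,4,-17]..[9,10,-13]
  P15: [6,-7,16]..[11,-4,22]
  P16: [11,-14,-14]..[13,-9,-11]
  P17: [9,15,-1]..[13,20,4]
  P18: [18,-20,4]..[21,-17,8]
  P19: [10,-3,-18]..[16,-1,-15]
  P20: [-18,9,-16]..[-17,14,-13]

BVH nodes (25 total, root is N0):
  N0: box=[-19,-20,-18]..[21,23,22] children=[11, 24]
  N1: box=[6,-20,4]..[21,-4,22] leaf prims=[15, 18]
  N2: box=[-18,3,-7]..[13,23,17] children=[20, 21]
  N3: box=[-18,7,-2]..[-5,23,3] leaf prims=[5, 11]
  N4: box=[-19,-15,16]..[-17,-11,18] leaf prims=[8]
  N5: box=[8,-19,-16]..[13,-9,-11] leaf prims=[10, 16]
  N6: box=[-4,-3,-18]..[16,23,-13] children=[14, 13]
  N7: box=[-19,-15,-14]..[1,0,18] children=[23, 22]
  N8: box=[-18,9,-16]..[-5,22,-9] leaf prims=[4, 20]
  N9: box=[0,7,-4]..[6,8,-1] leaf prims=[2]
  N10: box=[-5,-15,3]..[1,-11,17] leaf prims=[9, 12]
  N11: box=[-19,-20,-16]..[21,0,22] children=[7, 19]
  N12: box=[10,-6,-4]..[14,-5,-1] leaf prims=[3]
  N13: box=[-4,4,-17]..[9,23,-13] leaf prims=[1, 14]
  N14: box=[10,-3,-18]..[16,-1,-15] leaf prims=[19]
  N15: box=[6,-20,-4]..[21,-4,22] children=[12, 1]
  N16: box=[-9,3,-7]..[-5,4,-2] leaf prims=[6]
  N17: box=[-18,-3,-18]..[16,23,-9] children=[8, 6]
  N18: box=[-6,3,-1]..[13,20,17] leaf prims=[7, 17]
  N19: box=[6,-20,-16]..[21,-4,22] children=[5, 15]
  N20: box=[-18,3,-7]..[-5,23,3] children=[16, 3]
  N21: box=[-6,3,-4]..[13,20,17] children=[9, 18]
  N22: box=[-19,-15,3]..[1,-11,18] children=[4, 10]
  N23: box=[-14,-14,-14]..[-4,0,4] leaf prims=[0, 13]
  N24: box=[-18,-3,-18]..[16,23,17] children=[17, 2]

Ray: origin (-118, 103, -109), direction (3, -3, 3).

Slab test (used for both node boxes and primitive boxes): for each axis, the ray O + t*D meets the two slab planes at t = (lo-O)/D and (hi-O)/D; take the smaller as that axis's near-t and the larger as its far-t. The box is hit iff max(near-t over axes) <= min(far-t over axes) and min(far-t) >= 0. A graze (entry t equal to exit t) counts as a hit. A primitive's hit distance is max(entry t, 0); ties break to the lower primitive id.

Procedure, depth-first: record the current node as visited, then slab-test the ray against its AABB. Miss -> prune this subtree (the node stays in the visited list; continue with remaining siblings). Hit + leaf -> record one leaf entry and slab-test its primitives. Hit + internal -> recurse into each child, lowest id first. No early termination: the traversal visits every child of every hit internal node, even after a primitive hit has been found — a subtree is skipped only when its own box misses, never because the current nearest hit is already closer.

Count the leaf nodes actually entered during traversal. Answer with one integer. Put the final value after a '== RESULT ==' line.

Walk:
N0 x:[33,139/3] y:[80/3,41] z:[91/3,131/3] -> hit [33,41], descend [11, 24]
  N11 x:[33,139/3] y:[103/3,41] z:[31,131/3] -> hit [103/3,41], descend [7, 19]
    N7 x:[33,119/3] y:[103/3,118/3] z:[95/3,127/3] -> hit [103/3,118/3], descend [22, 23]
      N22 x:[33,119/3] y:[38,118/3] z:[112/3,127/3] -> hit [38,118/3], descend [4, 10]
        N4 x:[33,101/3] y:[38,118/3] z:[125/3,127/3] -> miss, prune
        N10 x:[113/3,119/3] y:[38,118/3] z:[112/3,42] -> hit [38,118/3] leaf, test {P9(miss), P12@t=38}
      N23 x:[104/3,38] y:[103/3,39] z:[95/3,113/3] -> hit [104/3,113/3] leaf, test {P0@t=36, P13(miss)}
    N19 x:[124/3,139/3] y:[107/3,41] z:[31,131/3] -> miss, prune
  N24 x:[100/3,134/3] y:[80/3,106/3] z:[91/3,42] -> hit [100/3,106/3], descend [2, 17]
    N2 x:[100/3,131/3] y:[80/3,100/3] z:[34,42] -> miss, prune
    N17 x:[100/3,134/3] y:[80/3,106/3] z:[91/3,100/3] -> hit [100/3,100/3], descend [6, 8]
      N6 x:[38,134/3] y:[80/3,106/3] z:[91/3,32] -> miss, prune
      N8 x:[100/3,113/3] y:[27,94/3] z:[31,100/3] -> miss, prune

Summary -> nodes [0, 11, 7, 22, 4, 10, 23, 19, 24, 2, 17, 6, 8]; box-tests=13; leaf-entries=2; first=P0

== RESULT ==
2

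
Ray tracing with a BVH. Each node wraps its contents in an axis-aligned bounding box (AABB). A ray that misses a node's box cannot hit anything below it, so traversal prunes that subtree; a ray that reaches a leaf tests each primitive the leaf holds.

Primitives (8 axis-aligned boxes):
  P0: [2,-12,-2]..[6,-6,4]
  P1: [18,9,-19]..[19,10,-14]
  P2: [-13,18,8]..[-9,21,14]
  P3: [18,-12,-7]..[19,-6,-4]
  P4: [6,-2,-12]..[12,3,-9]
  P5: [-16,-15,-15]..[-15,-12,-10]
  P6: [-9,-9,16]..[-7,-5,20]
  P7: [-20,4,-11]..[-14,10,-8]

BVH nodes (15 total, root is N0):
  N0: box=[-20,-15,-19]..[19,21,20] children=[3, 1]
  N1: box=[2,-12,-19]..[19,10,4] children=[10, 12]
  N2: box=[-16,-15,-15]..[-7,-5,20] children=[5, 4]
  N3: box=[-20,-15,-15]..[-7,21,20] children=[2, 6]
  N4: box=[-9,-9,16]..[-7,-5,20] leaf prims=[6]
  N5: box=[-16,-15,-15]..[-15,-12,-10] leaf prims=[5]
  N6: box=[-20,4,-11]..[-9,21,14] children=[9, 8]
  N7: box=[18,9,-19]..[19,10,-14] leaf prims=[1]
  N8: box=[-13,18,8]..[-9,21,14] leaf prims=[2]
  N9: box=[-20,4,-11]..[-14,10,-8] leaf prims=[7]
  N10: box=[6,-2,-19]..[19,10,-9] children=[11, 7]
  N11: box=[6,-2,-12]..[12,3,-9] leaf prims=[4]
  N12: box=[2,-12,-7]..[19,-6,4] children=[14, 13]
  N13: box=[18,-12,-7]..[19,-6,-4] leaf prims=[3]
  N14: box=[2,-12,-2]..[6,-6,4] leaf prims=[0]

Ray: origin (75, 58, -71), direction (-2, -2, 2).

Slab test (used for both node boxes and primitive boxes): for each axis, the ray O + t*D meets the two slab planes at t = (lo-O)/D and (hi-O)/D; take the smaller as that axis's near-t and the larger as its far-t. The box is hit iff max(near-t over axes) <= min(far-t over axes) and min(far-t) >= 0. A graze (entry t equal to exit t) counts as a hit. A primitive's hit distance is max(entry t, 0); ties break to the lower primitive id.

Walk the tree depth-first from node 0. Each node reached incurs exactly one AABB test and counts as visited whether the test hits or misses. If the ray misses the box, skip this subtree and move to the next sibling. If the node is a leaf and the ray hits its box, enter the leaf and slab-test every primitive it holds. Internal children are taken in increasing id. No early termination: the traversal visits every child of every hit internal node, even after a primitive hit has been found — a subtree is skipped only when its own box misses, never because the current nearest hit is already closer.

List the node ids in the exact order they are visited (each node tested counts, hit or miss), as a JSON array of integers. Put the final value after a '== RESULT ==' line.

Traverse from the root:
N0 x:[28,95/2] y:[37/2,73/2] z:[26,91/2] -> hit [28,73/2], descend [1, 3]
  N1 x:[28,73/2] y:[24,35] z:[26,75/2] -> hit [28,35], descend [10, 12]
    N10 x:[28,69/2] y:[24,30] z:[26,31] -> hit [28,30], descend [7, 11]
      N7 x:[28,57/2] y:[24,49/2] z:[26,57/2] -> miss, prune
      N11 x:[63/2,69/2] y:[55/2,30] z:[59/2,31] -> miss, prune
    N12 x:[28,73/2] y:[32,35] z:[32,75/2] -> hit [32,35], descend [13, 14]
      N13 x:[28,57/2] y:[32,35] z:[32,67/2] -> miss, prune
      N14 x:[69/2,73/2] y:[32,35] z:[69/2,75/2] -> hit [69/2,35] leaf, test {P0@t=69/2}
  N3 x:[41,95/2] y:[37/2,73/2] z:[28,91/2] -> miss, prune

order=[0, 1, 10, 7, 11, 12, 13, 14, 3]  |boxes|=9  |leaves|=1  hit=P0

== RESULT ==
[0, 1, 10, 7, 11, 12, 13, 14, 3]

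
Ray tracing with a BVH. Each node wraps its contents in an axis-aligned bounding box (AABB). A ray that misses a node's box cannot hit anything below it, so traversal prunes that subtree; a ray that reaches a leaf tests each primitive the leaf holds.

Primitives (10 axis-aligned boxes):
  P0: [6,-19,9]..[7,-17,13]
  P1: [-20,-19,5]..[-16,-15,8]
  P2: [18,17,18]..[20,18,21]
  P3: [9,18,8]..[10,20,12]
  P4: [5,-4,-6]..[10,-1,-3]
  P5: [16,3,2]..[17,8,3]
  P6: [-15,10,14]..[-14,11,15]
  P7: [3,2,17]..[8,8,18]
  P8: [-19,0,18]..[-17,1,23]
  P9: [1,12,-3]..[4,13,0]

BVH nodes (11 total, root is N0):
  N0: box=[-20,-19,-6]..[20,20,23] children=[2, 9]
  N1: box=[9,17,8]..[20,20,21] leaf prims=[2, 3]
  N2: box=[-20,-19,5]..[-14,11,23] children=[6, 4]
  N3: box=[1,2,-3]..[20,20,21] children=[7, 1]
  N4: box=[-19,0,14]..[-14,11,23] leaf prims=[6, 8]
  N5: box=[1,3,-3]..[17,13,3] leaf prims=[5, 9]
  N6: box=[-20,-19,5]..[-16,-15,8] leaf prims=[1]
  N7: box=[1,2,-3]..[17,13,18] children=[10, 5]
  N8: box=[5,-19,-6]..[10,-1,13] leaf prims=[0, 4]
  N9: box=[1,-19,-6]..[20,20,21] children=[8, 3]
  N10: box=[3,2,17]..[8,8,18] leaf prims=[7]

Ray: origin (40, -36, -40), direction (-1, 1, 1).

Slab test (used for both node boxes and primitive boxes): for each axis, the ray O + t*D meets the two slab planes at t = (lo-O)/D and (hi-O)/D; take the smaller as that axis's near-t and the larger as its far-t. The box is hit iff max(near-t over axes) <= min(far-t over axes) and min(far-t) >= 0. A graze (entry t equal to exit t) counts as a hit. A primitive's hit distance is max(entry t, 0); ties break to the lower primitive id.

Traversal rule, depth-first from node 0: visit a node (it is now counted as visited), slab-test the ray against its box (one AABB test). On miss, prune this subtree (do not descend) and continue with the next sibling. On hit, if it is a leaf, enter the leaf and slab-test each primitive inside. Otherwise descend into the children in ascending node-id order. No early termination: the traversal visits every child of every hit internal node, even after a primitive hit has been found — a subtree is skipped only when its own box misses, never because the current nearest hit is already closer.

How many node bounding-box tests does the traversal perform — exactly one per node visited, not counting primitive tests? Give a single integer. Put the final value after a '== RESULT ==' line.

Trace the traversal:
N0 x:[20,60] y:[17,56] z:[34,63] -> hit [34,56], descend [2, 9]
  N2 x:[54,60] y:[17,47] z:[45,63] -> miss, prune
  N9 x:[20,39] y:[17,56] z:[34,61] -> hit [34,39], descend [3, 8]
    N3 x:[20,39] y:[38,56] z:[37,61] -> hit [38,39], descend [1, 7]
      N1 x:[20,31] y:[53,56] z:[48,61] -> miss, prune
      N7 x:[23,39] y:[38,49] z:[37,58] -> hit [38,39], descend [5, 10]
        N5 x:[23,39] y:[39,49] z:[37,43] -> hit [39,39] leaf, test {P5(miss), P9(miss)}
        N10 x:[32,37] y:[38,44] z:[57,58] -> miss, prune
    N8 x:[30,35] y:[17,35] z:[34,53] -> hit [34,35] leaf, test {P0(miss), P4@t=34}

Visited [0, 2, 9, 3, 1, 7, 5, 10, 8]. Tests: 9 box, 2 leaf. Nearest: P4.

== RESULT ==
9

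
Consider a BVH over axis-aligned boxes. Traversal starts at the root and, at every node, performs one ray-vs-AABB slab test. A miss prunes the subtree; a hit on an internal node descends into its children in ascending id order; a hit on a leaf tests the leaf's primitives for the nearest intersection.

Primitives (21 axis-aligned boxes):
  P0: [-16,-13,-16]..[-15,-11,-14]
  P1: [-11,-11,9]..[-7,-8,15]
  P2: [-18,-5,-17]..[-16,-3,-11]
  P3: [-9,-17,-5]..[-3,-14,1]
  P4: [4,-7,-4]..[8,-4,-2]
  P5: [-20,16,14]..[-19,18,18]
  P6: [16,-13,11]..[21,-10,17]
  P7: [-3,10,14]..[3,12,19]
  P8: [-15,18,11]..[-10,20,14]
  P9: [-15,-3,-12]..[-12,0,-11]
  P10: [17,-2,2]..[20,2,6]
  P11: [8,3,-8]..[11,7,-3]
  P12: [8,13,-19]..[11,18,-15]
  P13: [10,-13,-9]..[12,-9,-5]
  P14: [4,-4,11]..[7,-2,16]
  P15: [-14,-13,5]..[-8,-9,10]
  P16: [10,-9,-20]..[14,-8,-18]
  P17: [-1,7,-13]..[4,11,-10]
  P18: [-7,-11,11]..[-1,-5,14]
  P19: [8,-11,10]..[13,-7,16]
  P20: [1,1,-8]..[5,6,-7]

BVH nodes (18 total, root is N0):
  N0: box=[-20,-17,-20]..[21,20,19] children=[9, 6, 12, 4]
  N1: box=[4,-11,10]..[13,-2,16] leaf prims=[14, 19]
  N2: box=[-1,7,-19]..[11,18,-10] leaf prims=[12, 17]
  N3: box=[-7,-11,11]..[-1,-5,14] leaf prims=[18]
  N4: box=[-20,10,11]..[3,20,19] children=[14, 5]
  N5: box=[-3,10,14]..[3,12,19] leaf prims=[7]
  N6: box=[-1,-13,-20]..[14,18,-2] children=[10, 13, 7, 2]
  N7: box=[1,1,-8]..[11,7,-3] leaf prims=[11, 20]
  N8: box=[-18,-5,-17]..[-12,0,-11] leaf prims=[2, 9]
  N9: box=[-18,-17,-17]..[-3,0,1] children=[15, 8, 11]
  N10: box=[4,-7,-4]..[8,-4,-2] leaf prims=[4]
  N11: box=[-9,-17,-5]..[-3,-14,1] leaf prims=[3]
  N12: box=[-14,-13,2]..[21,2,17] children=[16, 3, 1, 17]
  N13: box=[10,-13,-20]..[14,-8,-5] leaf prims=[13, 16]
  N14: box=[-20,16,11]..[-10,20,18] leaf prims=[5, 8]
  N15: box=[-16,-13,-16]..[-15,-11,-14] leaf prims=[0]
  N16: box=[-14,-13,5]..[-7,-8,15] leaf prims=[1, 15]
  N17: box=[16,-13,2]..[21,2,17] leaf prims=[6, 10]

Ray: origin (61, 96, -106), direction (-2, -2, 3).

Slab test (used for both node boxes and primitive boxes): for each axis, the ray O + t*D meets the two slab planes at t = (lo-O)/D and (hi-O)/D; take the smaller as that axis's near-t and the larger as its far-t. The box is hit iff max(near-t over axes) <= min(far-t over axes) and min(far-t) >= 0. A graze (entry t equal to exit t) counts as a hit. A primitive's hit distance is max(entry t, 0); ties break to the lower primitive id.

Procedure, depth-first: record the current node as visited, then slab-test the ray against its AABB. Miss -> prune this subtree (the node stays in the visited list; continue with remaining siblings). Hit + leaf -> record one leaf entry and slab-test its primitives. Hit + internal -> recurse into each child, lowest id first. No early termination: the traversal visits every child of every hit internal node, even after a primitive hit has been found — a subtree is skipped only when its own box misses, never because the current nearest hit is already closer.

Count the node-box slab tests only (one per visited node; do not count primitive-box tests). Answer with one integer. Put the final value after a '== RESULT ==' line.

Traverse from the root:
N0 x:[20,81/2] y:[38,113/2] z:[86/3,125/3] -> hit [38,81/2], descend [4, 6, 9, 12]
  N4 x:[29,81/2] y:[38,43] z:[39,125/3] -> hit [39,81/2], descend [5, 14]
    N5 x:[29,32] y:[42,43] z:[40,125/3] -> miss, prune
    N14 x:[71/2,81/2] y:[38,40] z:[39,124/3] -> hit [39,40] leaf, test {P5@t=40, P8(miss)}
  N6 x:[47/2,31] y:[39,109/2] z:[86/3,104/3] -> miss, prune
  N9 x:[32,79/2] y:[48,113/2] z:[89/3,107/3] -> miss, prune
  N12 x:[20,75/2] y:[47,109/2] z:[36,41] -> miss, prune

7 AABB tests over nodes [0, 4, 5, 14, 6, 9, 12]; 1 leaf entered; closest P5.

== RESULT ==
7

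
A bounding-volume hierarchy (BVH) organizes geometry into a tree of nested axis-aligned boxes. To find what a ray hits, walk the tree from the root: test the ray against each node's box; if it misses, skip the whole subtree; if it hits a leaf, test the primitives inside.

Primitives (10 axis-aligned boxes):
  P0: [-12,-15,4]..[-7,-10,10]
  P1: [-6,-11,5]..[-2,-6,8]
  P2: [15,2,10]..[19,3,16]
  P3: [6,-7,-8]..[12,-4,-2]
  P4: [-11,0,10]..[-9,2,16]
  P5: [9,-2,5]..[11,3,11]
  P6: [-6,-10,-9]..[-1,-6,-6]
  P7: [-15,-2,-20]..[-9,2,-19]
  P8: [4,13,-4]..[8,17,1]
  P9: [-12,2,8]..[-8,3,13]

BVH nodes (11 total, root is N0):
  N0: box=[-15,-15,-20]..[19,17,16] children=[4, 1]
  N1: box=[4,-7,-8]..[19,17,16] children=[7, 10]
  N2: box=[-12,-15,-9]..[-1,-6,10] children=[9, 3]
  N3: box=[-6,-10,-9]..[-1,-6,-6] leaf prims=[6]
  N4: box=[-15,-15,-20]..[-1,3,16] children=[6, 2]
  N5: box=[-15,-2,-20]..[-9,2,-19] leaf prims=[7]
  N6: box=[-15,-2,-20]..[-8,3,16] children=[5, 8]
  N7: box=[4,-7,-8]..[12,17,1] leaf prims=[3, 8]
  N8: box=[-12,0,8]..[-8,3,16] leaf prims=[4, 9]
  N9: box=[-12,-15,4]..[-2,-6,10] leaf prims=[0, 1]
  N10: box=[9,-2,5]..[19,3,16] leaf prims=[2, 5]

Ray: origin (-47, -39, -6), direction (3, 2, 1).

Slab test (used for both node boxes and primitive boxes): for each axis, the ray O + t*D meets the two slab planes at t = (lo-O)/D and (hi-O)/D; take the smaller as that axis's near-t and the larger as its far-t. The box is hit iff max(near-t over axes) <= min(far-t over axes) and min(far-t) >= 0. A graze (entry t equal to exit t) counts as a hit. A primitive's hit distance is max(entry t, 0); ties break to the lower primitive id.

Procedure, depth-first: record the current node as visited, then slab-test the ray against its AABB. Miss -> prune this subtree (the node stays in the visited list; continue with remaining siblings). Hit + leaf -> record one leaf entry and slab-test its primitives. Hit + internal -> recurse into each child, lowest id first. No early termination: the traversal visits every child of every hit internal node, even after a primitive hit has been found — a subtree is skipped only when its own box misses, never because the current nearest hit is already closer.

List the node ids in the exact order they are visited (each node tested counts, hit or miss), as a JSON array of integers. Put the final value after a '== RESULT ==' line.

Traverse from the root:
N0 x:[32/3,22] y:[12,28] z:[-14,22] -> hit [12,22], descend [1, 4]
  N1 x:[17,22] y:[16,28] z:[-2,22] -> hit [17,22], descend [7, 10]
    N7 x:[17,59/3] y:[16,28] z:[-2,7] -> miss, prune
    N10 x:[56/3,22] y:[37/2,21] z:[11,22] -> hit [56/3,21] leaf, test {P2@t=62/3, P5(miss)}
  N4 x:[32/3,46/3] y:[12,21] z:[-14,22] -> hit [12,46/3], descend [2, 6]
    N2 x:[35/3,46/3] y:[12,33/2] z:[-3,16] -> hit [12,46/3], descend [3, 9]
      N3 x:[41/3,46/3] y:[29/2,33/2] z:[-3,0] -> miss, prune
      N9 x:[35/3,15] y:[12,33/2] z:[10,16] -> hit [12,15] leaf, test {P0@t=12, P1@t=14}
    N6 x:[32/3,13] y:[37/2,21] z:[-14,22] -> miss, prune

Summary -> nodes [0, 1, 7, 10, 4, 2, 3, 9, 6]; box-tests=9; leaf-entries=2; first=P0

== RESULT ==
[0, 1, 7, 10, 4, 2, 3, 9, 6]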